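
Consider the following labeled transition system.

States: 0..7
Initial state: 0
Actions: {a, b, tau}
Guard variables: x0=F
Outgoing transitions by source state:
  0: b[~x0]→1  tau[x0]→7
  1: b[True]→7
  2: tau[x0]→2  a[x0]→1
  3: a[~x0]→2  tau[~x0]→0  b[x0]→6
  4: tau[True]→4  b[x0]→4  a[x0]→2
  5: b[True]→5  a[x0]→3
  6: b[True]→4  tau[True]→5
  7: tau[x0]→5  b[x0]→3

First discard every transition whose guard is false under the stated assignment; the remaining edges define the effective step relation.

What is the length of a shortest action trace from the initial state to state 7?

Answer: 2

Trace:
Layered search for 7:
  Layer 0: {0}
  Layer 1: {1}
  Layer 2: {7}
7 enters at depth 2; path b·b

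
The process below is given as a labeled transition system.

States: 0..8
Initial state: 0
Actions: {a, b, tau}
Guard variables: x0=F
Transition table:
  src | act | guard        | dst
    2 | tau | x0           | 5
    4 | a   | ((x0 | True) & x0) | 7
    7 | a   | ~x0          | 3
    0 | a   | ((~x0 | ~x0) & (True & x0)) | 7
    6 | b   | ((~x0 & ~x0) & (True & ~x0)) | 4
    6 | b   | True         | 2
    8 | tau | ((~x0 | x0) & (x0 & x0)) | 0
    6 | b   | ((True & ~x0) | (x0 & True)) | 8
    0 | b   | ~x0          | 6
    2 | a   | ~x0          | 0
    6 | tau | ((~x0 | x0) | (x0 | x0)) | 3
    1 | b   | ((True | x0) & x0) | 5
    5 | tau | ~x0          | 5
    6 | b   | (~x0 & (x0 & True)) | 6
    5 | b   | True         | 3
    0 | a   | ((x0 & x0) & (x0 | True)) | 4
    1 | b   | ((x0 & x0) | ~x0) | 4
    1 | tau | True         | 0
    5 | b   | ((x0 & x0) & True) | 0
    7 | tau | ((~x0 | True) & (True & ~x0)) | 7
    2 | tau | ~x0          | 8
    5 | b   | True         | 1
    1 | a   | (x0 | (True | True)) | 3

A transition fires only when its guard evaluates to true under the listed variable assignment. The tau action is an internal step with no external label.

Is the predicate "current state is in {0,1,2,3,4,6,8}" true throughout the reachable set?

Answer: INVARIANT HOLDS

Working:
Allowed set {0,1,2,3,4,6,8}
Reachable = {0,2,3,4,6,8}
  0: ok
  2: ok
  3: ok
  4: ok
  6: ok
  8: ok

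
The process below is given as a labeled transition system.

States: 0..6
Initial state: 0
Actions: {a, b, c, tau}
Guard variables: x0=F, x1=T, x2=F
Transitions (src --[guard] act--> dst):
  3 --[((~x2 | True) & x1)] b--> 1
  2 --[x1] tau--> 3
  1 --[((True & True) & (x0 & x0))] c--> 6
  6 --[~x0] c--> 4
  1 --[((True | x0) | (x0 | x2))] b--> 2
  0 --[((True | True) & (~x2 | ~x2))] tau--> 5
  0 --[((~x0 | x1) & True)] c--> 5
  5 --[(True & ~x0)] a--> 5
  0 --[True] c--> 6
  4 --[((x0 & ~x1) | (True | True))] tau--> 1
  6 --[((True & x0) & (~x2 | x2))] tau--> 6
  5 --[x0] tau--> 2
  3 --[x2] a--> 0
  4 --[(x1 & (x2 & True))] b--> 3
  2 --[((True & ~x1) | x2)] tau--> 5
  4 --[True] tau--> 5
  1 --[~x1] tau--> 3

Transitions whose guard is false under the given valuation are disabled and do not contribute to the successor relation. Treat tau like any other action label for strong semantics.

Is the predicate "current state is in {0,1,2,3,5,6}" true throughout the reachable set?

Answer: INVARIANT VIOLATED at state 4

Working:
Allowed set {0,1,2,3,5,6}
Reachable = {0,1,2,3,4,5,6}
  0: ok
  1: ok
  2: ok
  3: ok
  4: VIOLATES
  5: ok
  6: ok
witness against invariant: c·c → 4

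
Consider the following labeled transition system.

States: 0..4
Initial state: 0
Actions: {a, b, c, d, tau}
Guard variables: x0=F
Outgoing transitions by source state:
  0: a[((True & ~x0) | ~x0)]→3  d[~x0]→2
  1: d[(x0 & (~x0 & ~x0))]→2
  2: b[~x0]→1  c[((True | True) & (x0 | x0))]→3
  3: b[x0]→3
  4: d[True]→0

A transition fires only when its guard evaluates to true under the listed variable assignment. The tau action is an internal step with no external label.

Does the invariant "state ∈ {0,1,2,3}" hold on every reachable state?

Answer: INVARIANT HOLDS

Analysis:
Inv-set: {0,1,2,3}
R = {0,1,2,3}
  0: ok
  1: ok
  2: ok
  3: ok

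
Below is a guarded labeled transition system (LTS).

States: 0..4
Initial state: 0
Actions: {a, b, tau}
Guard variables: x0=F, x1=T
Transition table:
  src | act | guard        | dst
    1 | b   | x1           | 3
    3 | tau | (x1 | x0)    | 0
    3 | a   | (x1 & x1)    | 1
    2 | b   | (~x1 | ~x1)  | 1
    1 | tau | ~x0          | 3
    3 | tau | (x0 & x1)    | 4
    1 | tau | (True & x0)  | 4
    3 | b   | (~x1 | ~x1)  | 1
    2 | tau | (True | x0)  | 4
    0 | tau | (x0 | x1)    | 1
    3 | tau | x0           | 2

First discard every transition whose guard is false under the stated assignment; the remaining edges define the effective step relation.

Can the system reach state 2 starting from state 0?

Answer: UNREACHABLE

Analysis:
After dropping false guards: 6 live edges.
Layer 0: {0}
Layer 1: {1}  total {0,1}
Layer 2: {3}  total {0,1,3}
R = {0,1,3}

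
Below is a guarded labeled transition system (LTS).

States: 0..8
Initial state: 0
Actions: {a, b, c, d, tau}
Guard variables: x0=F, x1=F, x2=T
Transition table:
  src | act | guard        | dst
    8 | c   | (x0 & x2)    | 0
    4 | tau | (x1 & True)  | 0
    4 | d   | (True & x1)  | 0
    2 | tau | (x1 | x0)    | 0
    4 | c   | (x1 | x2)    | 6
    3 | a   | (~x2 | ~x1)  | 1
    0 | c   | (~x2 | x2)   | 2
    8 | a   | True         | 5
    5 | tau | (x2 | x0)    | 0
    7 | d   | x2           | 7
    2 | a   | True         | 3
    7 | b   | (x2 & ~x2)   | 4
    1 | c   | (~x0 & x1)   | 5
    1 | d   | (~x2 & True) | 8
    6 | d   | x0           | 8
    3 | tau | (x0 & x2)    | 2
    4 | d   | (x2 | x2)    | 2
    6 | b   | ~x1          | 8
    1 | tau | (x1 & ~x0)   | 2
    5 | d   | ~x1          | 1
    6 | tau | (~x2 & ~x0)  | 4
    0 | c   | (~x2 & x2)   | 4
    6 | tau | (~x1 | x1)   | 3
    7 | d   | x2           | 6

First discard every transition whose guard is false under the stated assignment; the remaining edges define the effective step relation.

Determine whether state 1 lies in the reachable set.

After dropping false guards: 12 live edges.
L0 = {0}
L1 = {2}  total {0,2}
L2 = {3}  total {0,2,3}
L3 = {1}  total {0,1,2,3}
Reachable = {0,1,2,3}
Path to 1: c·a·a

Answer: REACHABLE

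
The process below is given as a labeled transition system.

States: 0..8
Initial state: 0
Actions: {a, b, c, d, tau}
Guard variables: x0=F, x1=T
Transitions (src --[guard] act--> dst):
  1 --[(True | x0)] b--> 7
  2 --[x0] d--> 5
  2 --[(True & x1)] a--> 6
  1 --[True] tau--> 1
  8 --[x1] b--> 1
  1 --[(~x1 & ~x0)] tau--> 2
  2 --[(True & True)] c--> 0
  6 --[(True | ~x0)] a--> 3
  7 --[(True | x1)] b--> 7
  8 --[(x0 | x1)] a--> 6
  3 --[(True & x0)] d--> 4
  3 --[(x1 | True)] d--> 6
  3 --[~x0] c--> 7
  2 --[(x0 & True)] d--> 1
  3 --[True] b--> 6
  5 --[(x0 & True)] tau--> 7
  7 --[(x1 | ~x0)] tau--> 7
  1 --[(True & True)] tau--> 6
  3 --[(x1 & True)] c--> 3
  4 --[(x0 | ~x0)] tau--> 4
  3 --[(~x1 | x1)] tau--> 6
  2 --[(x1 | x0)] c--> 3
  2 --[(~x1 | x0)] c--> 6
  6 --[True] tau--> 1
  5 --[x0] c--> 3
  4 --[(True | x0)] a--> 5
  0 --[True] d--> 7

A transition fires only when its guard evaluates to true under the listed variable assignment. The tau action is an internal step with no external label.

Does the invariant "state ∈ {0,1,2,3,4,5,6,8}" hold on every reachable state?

Answer: INVARIANT VIOLATED at state 7

Working:
Allowed set {0,1,2,3,4,5,6,8}
Reachable = {0,7}
  0: safe
  7: VIOLATES
reach 7 via d — violates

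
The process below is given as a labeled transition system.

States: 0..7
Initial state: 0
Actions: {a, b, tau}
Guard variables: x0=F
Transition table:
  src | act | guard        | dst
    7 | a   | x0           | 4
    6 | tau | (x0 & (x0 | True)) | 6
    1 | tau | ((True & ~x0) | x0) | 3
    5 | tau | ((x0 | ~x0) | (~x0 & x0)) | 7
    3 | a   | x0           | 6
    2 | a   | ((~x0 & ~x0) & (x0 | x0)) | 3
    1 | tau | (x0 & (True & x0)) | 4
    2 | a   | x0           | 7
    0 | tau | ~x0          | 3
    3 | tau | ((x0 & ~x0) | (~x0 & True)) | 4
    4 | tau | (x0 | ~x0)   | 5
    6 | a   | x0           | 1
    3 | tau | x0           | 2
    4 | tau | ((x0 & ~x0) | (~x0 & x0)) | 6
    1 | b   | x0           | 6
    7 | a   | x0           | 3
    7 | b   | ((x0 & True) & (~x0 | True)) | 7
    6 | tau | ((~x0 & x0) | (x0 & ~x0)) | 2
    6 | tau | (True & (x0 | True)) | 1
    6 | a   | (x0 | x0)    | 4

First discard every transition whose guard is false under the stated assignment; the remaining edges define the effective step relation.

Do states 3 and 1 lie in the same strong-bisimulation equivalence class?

Refine partition for ~:
  π0 = {{0,1,2,3,4,5,6,7}}
  π1 = {{0,1,3,4,5,6},{2,7}}
  π2 = {{0,1,3,4,6},{2,7},{5}}
  π3 = {{0,1,3,6},{2,7},{4},{5}}
  π4 = {{0,1,6},{2,7},{3},{4},{5}}
  π5 = {{0,1},{2,7},{3},{4},{5},{6}}
6 equivalence class(es) (converged in 6)
class of 3: {3}; class of 1: {0,1}

Answer: NOT BISIMILAR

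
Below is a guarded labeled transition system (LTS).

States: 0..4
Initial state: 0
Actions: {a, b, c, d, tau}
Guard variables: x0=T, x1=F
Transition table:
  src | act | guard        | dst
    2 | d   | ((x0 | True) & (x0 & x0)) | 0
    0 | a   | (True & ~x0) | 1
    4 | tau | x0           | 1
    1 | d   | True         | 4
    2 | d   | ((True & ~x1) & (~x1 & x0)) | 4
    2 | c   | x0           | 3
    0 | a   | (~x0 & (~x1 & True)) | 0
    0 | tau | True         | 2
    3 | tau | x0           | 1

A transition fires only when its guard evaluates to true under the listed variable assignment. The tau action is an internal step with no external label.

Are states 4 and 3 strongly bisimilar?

Bisimulation quotient by refinement:
  P[0] = {{0,1,2,3,4}}
  P[1] = {{0,3,4},{1},{2}}
  P[2] = {{0},{1},{2},{3,4}}
stable after 3 split(s): 4 block(s)
[4]={3,4}  [3]={3,4}

Answer: BISIMILAR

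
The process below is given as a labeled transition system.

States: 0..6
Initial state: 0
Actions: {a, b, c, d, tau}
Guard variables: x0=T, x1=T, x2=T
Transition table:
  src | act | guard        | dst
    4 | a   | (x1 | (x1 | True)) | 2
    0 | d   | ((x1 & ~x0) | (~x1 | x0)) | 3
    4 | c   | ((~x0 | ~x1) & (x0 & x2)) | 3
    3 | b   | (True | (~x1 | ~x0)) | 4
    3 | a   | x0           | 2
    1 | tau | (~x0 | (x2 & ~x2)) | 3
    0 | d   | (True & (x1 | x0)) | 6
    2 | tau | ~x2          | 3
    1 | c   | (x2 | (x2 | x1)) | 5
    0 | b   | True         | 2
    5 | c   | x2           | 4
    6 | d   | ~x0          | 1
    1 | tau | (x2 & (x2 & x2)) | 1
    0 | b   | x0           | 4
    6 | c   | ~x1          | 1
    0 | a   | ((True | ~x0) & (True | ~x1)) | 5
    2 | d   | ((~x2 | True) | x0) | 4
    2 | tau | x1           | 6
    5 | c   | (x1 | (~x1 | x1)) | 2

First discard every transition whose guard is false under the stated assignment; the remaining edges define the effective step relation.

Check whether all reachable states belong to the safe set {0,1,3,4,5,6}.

Safe = {0,1,3,4,5,6}
R = {0,2,3,4,5,6}
  0: ok
  2: outside
  3: ok
  4: ok
  5: ok
  6: ok
witness against invariant: b → 2

Answer: INVARIANT VIOLATED at state 2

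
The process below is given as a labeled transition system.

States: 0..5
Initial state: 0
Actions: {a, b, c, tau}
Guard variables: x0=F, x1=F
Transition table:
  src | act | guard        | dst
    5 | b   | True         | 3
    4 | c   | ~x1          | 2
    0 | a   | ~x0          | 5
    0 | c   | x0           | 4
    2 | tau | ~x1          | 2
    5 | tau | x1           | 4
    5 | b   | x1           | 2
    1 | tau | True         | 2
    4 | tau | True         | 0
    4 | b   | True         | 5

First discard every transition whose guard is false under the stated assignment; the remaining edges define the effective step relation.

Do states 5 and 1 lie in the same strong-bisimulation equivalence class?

Answer: NOT BISIMILAR

Working:
Bisimulation quotient by refinement:
  π0 = {{0,1,2,3,4,5}}
  π1 = {{0},{1,2},{3},{4},{5}}
stable after 2 split(s): 5 block(s)
5∈{5}, 1∈{1,2}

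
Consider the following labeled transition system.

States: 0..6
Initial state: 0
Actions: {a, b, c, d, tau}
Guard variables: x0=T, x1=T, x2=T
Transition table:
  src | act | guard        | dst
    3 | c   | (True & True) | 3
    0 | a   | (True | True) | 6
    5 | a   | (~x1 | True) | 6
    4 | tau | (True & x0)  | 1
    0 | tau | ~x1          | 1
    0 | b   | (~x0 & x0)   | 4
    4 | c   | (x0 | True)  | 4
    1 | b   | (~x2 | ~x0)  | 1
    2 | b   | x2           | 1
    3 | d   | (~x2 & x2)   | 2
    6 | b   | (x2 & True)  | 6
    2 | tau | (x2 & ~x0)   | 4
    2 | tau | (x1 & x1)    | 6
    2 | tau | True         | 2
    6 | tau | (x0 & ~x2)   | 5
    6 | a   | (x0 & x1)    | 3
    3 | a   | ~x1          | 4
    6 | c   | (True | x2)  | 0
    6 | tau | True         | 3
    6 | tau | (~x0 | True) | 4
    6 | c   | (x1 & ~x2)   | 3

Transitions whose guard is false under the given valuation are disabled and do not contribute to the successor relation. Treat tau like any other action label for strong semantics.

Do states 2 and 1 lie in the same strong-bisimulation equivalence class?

Answer: NOT BISIMILAR

Analysis:
Compute ~ classes (split until stable):
  P[0] = {{0,1,2,3,4,5,6}}
  P[1] = {{0,5},{1},{2},{3},{4},{6}}
stable after 2 split(s): 6 block(s)
class of 2: {2}; class of 1: {1}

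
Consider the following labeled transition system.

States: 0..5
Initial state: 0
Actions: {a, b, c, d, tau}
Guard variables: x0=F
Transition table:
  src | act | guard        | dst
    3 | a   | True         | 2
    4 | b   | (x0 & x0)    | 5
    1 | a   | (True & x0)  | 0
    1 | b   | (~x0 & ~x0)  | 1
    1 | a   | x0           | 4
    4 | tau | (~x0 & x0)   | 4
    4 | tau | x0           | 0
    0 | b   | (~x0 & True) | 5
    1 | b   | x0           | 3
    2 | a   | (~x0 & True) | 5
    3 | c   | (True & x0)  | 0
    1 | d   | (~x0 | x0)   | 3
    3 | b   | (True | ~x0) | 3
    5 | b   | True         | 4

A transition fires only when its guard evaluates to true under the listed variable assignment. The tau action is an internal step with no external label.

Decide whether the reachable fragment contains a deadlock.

Answer: DEADLOCK at state 4

Working:
Reach set: {0,4,5}
  0: b→5  [1 out]
  4: ∅  [no exit]
  5: b→4  [1 out]
Path to 4: b·b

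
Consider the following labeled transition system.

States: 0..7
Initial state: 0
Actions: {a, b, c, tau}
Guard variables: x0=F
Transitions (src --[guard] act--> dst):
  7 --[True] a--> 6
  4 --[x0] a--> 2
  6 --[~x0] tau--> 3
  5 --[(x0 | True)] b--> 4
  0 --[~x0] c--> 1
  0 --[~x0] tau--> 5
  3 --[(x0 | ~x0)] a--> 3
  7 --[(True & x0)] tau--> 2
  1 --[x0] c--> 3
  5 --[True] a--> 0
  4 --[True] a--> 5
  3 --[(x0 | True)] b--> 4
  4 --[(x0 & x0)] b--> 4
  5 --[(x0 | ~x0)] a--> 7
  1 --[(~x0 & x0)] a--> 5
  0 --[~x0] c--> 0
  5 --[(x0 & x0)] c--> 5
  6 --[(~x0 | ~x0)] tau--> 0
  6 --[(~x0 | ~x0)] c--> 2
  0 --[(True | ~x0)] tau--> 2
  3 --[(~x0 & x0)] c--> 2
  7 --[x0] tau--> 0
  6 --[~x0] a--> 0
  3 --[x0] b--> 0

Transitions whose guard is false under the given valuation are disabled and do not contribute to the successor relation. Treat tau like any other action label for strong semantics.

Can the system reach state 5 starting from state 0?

Answer: REACHABLE

Trace:
Guard filter leaves 15 enabled edge(s).
L0 = {0}
L1 = {1,2,5}  total {0,1,2,5}
L2 = {4,7}  total {0,1,2,4,5,7}
L3 = {6}  total {0,1,2,4,5,6,7}
L4 = {3}  total {0,1,2,3,4,5,6,7}
Reachable = {0,1,2,3,4,5,6,7}
Path to 5: tau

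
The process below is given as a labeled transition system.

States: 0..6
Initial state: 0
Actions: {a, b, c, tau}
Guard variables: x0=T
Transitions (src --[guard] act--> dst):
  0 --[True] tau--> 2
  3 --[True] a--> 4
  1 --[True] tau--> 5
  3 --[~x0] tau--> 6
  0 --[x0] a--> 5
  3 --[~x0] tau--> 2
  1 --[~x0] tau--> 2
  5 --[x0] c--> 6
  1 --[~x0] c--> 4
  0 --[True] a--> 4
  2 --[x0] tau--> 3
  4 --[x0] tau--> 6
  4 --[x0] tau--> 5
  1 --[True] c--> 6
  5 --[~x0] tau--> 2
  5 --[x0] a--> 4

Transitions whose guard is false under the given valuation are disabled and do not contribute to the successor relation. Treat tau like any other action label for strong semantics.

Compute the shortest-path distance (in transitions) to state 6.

Layered search for 6:
  Layer 0: {0}
  Layer 1: {2,4,5}
  Layer 2: {3,6}
depth(6)=2, e.g. a·tau

Answer: 2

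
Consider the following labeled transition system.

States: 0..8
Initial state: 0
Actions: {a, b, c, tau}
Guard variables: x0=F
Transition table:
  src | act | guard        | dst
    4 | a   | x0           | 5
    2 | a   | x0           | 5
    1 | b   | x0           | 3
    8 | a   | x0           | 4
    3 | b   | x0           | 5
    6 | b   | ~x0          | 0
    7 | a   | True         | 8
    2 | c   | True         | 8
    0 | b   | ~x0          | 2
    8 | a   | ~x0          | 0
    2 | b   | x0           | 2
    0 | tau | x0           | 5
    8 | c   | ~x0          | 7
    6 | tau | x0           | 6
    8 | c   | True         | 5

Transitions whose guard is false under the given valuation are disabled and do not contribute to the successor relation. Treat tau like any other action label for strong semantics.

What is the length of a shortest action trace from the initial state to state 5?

Breadth-first toward 5:
  Layer 0: {0}
  Layer 1: {2}
  Layer 2: {8}
  Layer 3: {5,7}
depth(5)=3, e.g. b·c·c

Answer: 3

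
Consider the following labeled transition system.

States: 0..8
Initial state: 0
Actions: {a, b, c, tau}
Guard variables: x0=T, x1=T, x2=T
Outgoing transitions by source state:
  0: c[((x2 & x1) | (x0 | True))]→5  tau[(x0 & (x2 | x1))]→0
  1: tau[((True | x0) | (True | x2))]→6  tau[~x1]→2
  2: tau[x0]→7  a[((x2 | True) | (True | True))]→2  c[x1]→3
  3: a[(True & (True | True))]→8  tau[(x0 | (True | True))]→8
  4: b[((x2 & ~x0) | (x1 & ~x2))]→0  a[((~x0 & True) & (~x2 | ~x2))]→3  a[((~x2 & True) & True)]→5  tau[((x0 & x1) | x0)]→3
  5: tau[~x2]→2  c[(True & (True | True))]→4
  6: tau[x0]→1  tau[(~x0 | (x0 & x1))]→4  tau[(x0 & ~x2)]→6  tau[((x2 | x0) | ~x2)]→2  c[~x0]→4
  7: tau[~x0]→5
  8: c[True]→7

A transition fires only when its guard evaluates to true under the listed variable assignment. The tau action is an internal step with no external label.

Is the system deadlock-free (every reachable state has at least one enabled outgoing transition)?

Reach set: {0,3,4,5,7,8}
  0: c→5  tau→0  [2 exit(s)]
  3: a→8  tau→8  [2 exit(s)]
  4: tau→3  [1 exit(s)]
  5: c→4  [1 exit(s)]
  7: ∅  [no exit]
  8: c→7  [1 exit(s)]
trace reaching 7: c·c·tau·a·c

Answer: DEADLOCK at state 7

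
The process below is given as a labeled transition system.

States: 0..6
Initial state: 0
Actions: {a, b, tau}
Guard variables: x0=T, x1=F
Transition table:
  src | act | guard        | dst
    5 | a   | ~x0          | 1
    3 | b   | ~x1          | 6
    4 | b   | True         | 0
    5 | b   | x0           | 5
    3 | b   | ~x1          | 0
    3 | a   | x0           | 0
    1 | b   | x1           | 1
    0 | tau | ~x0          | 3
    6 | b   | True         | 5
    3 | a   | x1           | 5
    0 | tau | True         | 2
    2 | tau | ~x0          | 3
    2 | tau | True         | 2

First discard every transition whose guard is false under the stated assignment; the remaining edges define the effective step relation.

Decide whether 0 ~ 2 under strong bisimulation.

Compute ~ classes (split until stable):
  P[0] = {{0,1,2,3,4,5,6}}
  P[1] = {{0,2},{1},{3},{4,5,6}}
  P[2] = {{0,2},{1},{3},{4},{5,6}}
5 equivalence class(es) (converged in 3)
class of 0: {0,2}; class of 2: {0,2}

Answer: BISIMILAR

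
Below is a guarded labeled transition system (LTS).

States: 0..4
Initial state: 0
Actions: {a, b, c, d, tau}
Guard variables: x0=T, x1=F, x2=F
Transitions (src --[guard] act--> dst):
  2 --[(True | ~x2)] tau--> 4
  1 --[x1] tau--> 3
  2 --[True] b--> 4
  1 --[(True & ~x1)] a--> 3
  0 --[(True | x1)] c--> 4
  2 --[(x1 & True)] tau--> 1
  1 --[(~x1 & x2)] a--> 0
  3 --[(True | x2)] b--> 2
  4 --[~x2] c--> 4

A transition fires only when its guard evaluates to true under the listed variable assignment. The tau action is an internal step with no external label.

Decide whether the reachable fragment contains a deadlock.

Reach set: {0,4}
  0: c→4  [1 out]
  4: c→4  [1 out]

Answer: DEADLOCK-FREE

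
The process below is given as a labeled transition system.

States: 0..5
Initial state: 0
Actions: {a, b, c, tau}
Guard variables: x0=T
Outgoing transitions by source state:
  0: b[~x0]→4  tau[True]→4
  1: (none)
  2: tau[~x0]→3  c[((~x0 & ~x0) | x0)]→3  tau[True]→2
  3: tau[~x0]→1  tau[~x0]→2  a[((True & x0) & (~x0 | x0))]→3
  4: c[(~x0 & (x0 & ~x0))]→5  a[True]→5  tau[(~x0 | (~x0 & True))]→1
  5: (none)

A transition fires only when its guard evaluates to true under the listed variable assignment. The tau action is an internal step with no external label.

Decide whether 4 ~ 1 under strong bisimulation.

Answer: NOT BISIMILAR

Trace:
Refine partition for ~:
  P[0] = {{0,1,2,3,4,5}}
  P[1] = {{0},{1,5},{2},{3,4}}
  P[2] = {{0},{1,5},{2},{3},{4}}
stable after 3 split(s): 5 block(s)
4∈{4}, 1∈{1,5}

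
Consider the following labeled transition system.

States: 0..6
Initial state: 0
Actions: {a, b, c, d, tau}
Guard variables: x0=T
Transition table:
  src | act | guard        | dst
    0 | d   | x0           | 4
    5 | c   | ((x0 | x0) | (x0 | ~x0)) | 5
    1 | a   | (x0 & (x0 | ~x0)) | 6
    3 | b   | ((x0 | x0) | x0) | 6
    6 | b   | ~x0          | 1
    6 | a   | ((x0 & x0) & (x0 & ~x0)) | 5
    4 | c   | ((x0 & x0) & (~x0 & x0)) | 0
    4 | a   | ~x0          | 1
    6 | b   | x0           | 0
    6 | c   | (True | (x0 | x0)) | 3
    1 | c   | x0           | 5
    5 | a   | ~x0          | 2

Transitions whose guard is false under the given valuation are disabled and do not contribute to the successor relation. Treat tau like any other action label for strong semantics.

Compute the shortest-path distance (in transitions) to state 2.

Answer: UNREACHABLE

Trace:
BFS to 2:
  L0 = {0}
  L1 = {4}
2 never appears.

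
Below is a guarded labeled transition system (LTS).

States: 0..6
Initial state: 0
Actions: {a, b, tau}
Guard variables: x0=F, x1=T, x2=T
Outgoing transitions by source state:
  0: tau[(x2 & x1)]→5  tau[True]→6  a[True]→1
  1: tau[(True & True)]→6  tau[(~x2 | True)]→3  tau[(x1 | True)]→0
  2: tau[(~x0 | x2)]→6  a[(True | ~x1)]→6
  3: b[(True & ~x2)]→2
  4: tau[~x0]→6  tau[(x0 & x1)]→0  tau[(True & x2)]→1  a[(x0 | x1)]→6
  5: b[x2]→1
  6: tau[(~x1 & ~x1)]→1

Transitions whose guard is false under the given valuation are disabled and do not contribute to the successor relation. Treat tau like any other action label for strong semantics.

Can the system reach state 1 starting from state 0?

Guard filter leaves 12 enabled edge(s).
Layer 0: {0}
Layer 1: {1,5,6}  now seen {0,1,5,6}
Layer 2: {3}  now seen {0,1,3,5,6}
Reachable = {0,1,3,5,6}
Path to 1: a

Answer: REACHABLE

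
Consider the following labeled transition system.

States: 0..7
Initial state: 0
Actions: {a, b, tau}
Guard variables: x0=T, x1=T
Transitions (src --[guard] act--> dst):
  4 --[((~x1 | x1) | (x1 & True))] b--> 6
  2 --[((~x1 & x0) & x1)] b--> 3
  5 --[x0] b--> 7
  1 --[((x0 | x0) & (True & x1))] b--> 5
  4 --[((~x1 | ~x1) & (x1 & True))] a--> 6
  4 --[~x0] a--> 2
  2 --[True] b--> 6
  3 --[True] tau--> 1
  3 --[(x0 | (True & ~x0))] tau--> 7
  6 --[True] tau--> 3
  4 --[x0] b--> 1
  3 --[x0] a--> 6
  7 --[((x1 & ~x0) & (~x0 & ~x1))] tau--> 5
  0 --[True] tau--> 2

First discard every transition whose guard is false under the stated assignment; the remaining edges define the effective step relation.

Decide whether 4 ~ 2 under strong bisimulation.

Answer: NOT BISIMILAR

Trace:
Refine partition for ~:
  round 0: {{0,1,2,3,4,5,6,7}}
  round 1: {{0,6},{1,2,4,5},{3},{7}}
  round 2: {{0},{1},{2},{3},{4},{5},{6},{7}}
stable after 3 split(s): 8 block(s)
4∈{4}, 2∈{2}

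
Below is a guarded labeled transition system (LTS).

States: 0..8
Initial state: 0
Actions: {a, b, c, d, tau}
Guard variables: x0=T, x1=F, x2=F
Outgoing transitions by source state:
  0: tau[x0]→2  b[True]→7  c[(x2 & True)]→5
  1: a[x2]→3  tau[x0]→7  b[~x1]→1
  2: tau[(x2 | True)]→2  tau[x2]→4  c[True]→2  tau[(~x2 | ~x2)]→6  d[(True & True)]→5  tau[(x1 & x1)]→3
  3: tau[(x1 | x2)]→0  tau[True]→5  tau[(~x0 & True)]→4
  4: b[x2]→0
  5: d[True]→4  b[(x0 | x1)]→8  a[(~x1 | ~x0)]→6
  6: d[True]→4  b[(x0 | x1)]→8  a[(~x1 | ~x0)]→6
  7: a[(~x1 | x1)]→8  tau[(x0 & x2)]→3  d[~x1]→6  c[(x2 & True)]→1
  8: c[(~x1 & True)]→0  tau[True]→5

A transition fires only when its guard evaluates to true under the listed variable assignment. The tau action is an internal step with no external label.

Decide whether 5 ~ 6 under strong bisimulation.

Answer: BISIMILAR

Working:
Bisimulation quotient by refinement:
  P[0] = {{0,1,2,3,4,5,6,7,8}}
  P[1] = {{0,1},{2},{3},{4},{5,6},{7},{8}}
  P[2] = {{0},{1},{2},{3},{4},{5,6},{7},{8}}
Fixed point at round 3; 8 class(es).
[5]={5,6}  [6]={5,6}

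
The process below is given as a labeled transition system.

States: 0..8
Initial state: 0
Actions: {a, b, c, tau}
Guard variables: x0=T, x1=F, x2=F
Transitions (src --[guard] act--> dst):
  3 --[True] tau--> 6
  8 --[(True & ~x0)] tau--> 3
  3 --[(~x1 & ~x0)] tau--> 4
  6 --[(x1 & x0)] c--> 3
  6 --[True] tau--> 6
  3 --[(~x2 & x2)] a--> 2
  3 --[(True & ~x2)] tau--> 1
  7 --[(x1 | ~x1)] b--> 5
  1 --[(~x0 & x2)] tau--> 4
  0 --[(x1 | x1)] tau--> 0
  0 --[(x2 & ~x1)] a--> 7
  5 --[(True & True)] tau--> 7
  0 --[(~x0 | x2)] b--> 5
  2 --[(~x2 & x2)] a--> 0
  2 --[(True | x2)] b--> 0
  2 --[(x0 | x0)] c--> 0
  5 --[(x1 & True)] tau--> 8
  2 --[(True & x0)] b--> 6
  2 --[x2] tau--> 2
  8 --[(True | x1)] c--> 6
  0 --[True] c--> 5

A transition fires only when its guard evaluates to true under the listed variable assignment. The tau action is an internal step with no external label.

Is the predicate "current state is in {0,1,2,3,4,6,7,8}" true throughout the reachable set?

Inv-set: {0,1,2,3,4,6,7,8}
Reach set: {0,5,7}
  0: safe
  5: VIOLATES
  7: safe
counterexample path to 5: c

Answer: INVARIANT VIOLATED at state 5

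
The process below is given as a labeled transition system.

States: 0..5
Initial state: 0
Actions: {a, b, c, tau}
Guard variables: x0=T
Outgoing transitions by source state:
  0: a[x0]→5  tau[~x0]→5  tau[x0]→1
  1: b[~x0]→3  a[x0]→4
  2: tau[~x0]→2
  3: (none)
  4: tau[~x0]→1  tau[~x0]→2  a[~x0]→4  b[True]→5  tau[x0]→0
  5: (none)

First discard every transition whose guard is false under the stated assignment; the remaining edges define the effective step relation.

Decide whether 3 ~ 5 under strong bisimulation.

Answer: BISIMILAR

Working:
Bisimulation quotient by refinement:
  P[0] = {{0,1,2,3,4,5}}
  P[1] = {{0},{1},{2,3,5},{4}}
stable after 2 split(s): 4 block(s)
3∈{2,3,5}, 5∈{2,3,5}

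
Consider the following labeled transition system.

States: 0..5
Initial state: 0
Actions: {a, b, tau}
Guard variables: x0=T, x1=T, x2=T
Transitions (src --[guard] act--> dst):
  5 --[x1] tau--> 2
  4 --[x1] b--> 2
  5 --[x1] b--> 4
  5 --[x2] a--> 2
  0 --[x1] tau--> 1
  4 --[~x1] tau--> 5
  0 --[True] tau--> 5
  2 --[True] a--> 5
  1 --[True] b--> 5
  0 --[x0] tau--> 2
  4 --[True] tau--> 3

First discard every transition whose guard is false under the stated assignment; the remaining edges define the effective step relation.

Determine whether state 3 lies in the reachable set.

10 transition(s) survive guard evaluation.
L0 = {0}
L1 = {1,2,5}  now seen {0,1,2,5}
L2 = {4}  now seen {0,1,2,4,5}
L3 = {3}  now seen {0,1,2,3,4,5}
Reachable = {0,1,2,3,4,5}
witness 3: tau·b·tau

Answer: REACHABLE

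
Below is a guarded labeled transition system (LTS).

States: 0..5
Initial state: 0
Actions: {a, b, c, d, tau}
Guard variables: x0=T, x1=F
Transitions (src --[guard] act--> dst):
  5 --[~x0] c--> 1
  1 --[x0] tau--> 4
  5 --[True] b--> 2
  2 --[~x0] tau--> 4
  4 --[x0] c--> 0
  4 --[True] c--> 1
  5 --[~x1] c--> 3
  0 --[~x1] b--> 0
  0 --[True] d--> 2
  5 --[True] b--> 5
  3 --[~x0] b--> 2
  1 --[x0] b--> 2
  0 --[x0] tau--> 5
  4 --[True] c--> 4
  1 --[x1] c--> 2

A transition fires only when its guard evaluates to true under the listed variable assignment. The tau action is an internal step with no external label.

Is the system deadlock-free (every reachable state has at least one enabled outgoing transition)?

Answer: DEADLOCK at state 2

Working:
Reachable = {0,2,3,5}
  0: b→0  d→2  tau→5  [3 exit(s)]
  2: ∅  [STUCK]
  3: ∅  [STUCK]
  5: b→2  b→5  c→3  [3 exit(s)]
Path to 2: d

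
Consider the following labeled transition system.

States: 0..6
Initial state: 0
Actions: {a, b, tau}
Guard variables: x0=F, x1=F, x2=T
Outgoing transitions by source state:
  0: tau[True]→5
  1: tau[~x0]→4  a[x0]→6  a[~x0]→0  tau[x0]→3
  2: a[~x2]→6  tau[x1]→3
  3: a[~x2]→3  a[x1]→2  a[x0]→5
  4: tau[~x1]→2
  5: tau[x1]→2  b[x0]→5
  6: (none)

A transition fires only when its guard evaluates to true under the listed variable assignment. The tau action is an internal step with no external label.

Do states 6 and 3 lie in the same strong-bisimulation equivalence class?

Refine partition for ~:
  round 0: {{0,1,2,3,4,5,6}}
  round 1: {{0,4},{1},{2,3,5,6}}
Fixed point at round 2; 3 class(es).
[6]={2,3,5,6}  [3]={2,3,5,6}

Answer: BISIMILAR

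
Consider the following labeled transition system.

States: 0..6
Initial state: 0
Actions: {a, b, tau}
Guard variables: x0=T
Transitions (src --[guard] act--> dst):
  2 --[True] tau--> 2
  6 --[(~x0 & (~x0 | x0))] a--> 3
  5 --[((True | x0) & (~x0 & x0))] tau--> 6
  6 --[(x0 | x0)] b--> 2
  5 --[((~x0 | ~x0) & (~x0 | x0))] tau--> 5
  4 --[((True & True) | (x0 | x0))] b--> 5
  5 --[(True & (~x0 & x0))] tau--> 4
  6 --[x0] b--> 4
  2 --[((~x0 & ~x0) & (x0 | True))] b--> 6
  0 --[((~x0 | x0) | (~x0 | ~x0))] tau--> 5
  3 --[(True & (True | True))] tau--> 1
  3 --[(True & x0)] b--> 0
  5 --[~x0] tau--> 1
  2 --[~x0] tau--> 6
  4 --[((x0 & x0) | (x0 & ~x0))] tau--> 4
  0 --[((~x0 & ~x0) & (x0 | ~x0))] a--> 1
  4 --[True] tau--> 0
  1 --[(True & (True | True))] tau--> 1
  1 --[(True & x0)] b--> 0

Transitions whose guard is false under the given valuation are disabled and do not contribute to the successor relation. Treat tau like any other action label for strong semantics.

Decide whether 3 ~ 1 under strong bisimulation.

Compute ~ classes (split until stable):
  π0 = {{0,1,2,3,4,5,6}}
  π1 = {{0,2},{1,3,4},{5},{6}}
  π2 = {{0},{1,3},{2},{4},{5},{6}}
6 equivalence class(es) (converged in 3)
class of 3: {1,3}; class of 1: {1,3}

Answer: BISIMILAR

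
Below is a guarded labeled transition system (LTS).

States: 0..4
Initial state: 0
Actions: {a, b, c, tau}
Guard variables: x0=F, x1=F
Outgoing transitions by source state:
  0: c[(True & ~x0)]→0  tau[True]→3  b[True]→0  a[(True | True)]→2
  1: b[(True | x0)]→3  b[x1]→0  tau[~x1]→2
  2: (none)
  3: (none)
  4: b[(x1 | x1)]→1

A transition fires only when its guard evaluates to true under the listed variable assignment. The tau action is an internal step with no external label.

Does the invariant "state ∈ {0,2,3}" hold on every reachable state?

Answer: INVARIANT HOLDS

Trace:
Safe = {0,2,3}
Reach set: {0,2,3}
  0: ok
  2: ok
  3: ok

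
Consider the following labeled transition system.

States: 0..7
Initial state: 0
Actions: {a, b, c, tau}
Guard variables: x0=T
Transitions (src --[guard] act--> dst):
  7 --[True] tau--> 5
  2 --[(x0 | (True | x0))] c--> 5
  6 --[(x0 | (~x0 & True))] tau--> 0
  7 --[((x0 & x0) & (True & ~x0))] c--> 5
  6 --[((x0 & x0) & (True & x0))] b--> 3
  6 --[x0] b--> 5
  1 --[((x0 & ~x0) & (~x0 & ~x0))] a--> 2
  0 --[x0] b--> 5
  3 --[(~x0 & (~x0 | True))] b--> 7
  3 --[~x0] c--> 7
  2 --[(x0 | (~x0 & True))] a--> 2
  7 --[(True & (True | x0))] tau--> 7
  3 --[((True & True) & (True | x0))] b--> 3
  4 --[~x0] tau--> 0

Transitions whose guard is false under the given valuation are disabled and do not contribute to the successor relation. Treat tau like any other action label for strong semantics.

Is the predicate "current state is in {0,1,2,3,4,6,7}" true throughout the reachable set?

Answer: INVARIANT VIOLATED at state 5

Analysis:
Safe = {0,1,2,3,4,6,7}
Reachable = {0,5}
  0: safe
  5: outside
witness against invariant: b → 5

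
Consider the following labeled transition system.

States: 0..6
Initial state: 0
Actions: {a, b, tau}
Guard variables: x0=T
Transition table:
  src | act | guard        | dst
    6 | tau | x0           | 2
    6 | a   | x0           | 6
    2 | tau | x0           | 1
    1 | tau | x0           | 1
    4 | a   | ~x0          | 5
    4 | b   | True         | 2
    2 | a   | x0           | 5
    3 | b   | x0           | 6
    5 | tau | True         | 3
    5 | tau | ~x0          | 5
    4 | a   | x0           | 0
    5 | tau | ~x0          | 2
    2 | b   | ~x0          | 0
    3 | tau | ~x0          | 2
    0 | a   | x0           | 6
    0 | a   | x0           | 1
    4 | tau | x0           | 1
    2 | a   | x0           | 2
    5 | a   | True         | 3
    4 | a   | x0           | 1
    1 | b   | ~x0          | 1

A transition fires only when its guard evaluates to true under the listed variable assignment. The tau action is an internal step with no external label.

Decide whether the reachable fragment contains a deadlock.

Answer: DEADLOCK-FREE

Working:
Reachable = {0,1,2,3,5,6}
  0: a→1  a→6  [deg 2]
  1: tau→1  [deg 1]
  2: a→2  a→5  tau→1  [deg 3]
  3: b→6  [deg 1]
  5: a→3  tau→3  [deg 2]
  6: a→6  tau→2  [deg 2]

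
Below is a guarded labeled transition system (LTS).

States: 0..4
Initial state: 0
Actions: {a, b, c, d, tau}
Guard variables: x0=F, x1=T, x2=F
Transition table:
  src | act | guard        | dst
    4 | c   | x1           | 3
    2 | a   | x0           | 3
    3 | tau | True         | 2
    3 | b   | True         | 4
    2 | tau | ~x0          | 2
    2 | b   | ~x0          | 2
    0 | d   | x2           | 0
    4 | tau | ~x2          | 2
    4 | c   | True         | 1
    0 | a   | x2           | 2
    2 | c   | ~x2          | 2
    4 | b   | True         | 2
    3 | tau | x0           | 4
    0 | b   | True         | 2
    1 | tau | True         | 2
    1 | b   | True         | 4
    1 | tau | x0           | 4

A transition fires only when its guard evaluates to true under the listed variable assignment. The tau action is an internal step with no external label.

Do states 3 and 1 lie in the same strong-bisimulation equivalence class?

Answer: BISIMILAR

Working:
Compute ~ classes (split until stable):
  π0 = {{0,1,2,3,4}}
  π1 = {{0},{1,3},{2,4}}
  π2 = {{0},{1,3},{2},{4}}
Fixed point at round 3; 4 class(es).
3∈{1,3}, 1∈{1,3}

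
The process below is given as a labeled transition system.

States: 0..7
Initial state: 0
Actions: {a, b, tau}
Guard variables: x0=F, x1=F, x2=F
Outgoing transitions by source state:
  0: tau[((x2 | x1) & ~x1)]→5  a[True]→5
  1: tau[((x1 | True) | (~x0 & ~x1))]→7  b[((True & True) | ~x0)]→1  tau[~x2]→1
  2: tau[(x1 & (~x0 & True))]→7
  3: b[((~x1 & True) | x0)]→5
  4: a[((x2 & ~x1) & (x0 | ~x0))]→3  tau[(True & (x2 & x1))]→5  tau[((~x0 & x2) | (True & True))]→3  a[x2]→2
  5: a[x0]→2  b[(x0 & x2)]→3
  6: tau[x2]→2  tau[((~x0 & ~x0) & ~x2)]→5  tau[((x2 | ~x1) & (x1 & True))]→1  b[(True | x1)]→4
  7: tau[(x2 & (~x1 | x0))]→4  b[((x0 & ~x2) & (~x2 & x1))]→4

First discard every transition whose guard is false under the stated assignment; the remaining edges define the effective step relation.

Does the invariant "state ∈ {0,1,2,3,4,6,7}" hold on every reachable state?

Allowed set {0,1,2,3,4,6,7}
Reach set: {0,5}
  0: safe
  5: outside
counterexample path to 5: a

Answer: INVARIANT VIOLATED at state 5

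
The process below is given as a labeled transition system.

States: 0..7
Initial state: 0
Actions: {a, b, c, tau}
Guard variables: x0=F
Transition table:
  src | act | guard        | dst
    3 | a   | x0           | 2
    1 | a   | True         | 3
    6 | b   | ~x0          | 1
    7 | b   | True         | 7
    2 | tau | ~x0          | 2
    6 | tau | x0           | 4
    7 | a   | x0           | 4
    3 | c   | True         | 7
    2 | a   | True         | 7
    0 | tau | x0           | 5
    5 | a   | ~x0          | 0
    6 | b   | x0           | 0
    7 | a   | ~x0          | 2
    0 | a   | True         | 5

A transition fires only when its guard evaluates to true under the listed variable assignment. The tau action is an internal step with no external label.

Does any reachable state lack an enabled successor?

Reach set: {0,5}
  0: a→5  [deg 1]
  5: a→0  [deg 1]

Answer: DEADLOCK-FREE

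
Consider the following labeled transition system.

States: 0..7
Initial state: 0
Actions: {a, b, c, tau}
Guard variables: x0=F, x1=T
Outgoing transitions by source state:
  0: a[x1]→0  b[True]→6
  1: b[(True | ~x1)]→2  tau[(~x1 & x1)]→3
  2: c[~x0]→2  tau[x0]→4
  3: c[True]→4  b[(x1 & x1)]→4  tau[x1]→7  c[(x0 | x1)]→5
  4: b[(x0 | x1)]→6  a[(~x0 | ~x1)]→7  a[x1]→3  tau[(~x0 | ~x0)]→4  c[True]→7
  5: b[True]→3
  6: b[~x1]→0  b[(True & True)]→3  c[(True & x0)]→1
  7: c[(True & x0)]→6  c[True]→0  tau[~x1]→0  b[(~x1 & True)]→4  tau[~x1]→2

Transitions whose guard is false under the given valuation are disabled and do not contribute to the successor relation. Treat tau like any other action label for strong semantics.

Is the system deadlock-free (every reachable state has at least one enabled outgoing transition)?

R = {0,3,4,5,6,7}
  0: a→0  b→6  [deg 2]
  3: b→4  c→4  c→5  tau→7  [deg 4]
  4: a→3  a→7  b→6  c→7  tau→4  [deg 5]
  5: b→3  [deg 1]
  6: b→3  [deg 1]
  7: c→0  [deg 1]

Answer: DEADLOCK-FREE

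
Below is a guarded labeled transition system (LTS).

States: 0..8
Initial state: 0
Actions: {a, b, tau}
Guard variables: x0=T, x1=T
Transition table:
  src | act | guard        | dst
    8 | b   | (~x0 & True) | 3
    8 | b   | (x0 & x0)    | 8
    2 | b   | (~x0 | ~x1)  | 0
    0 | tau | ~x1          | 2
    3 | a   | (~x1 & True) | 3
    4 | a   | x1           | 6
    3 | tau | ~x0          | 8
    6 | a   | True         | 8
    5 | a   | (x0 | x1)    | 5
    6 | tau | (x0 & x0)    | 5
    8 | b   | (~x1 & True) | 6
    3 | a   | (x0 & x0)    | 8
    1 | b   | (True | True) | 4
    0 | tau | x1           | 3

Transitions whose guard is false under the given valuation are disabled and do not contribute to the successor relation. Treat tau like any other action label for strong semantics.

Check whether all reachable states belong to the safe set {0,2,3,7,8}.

Safe = {0,2,3,7,8}
R = {0,3,8}
  0: ✓
  3: ✓
  8: ✓

Answer: INVARIANT HOLDS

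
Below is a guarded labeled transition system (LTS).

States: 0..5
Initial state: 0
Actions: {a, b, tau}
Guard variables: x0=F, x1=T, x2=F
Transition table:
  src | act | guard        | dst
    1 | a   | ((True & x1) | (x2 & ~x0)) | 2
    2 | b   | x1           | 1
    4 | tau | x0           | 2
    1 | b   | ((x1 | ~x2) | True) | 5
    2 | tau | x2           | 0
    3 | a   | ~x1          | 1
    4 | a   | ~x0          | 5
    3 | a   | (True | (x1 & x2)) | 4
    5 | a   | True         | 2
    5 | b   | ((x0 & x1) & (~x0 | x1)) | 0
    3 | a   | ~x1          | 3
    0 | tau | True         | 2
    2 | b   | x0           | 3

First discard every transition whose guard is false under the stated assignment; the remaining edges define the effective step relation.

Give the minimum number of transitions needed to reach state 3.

BFS to 3:
  Layer 0: {0}
  Layer 1: {2}
  Layer 2: {1}
  Layer 3: {5}
3 never appears.

Answer: UNREACHABLE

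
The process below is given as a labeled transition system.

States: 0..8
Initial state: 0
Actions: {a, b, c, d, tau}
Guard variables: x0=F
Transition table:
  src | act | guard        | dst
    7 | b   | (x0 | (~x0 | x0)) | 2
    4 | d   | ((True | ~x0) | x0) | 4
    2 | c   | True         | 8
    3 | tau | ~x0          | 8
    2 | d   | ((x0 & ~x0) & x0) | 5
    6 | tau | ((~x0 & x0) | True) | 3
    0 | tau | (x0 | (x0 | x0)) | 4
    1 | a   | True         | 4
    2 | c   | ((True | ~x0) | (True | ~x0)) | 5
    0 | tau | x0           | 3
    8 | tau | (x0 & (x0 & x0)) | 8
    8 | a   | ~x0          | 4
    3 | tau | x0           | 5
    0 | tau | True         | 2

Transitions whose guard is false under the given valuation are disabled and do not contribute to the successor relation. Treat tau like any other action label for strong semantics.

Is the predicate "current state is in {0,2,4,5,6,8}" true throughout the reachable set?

Inv-set: {0,2,4,5,6,8}
R = {0,2,4,5,8}
  0: ✓
  2: ✓
  4: ✓
  5: ✓
  8: ✓

Answer: INVARIANT HOLDS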